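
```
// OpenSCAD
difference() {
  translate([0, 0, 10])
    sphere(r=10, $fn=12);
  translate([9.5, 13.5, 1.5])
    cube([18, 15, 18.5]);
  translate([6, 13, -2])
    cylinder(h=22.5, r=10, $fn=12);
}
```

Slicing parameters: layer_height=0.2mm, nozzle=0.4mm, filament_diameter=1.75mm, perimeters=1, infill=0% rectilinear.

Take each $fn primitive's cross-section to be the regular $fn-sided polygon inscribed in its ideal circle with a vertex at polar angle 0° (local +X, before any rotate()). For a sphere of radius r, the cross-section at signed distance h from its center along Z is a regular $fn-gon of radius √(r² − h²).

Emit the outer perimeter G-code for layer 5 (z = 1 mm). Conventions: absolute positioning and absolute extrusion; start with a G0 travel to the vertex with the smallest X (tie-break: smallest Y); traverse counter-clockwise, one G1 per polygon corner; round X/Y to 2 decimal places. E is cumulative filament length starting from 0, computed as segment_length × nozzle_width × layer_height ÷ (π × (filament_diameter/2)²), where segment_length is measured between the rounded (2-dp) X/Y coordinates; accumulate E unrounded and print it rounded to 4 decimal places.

G0 X-4.36 Y0.00 Z1.00
G1 X-3.77 Y-2.18 E0.0751
G1 X-2.18 Y-3.77 E0.1499
G1 X0.00 Y-4.36 E0.2250
G1 X2.18 Y-3.77 E0.3001
G1 X3.77 Y-2.18 E0.3749
G1 X4.36 Y0.00 E0.4500
G1 X3.77 Y2.18 E0.5252
G1 X2.18 Y3.77 E0.5999
G1 X0.00 Y4.36 E0.6751
G1 X-2.18 Y3.77 E0.7502
G1 X-3.77 Y2.18 E0.8250
G1 X-4.36 Y0.00 E0.9001

At z = 1 mm: the r=10 sphere contributes a regular 12-gon of circumradius √(10²−9²) = 4.359; the cube at (9.5, 13.5) is absent (z outside [1.5, 20]); the cylinder at (6, 13): section is a regular 12-gon, circumradius r=10; After the difference (first − rest): starting from the r=10 sphere, the r=10 cylinder at (6, 13) misses the remaining region (no effect) — 1 connected region. The outline is a single polygon with 12 vertices. Extrusion per mm of travel: 0.4 × 0.2 / (π × 0.875²) = 0.033260. Accumulating E over each segment gives final E = 0.9001.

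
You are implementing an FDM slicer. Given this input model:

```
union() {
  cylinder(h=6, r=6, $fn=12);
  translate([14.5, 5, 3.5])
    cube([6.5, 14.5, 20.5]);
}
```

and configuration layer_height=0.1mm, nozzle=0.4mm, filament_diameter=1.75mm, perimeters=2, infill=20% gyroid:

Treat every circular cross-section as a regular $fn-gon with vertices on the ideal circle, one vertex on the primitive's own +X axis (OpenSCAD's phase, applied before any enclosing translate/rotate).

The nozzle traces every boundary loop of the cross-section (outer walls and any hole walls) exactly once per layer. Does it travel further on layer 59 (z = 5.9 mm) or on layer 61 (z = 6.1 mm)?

Layer 59 (z = 5.9): the r=6 cylinder gives a regular 12-gon of circumradius 6 (constant along its height) (perimeter = 2·12·6.000·sin(180°/12) = 37.27 mm); the cube at (14.5, 5) (footprint 6.5×14.5) is included at this height (perimeter 42.00 mm); Merging all regions: the 2 present regions are separate (no shared area or edge), so areas and boundary lengths simply add and each stays a separate island — boundary = 79.27 mm. So its perimeter = 79.27 mm. Layer 61 (z = 6.1): the cylinder is absent (z outside [0, 6]); the cube at (14.5, 5) is present — its section is the full 6.5×14.5 rectangle (perimeter 42.00 mm); Combining (union): only the 6.5×14.5 cube at (14.5, 5) is present, so the union is just that shape — boundary = 42.00 mm. So its perimeter = 42.00 mm. Layer 59 is larger (79.27 vs 42.00 mm).

layer 59 (z = 5.9 mm)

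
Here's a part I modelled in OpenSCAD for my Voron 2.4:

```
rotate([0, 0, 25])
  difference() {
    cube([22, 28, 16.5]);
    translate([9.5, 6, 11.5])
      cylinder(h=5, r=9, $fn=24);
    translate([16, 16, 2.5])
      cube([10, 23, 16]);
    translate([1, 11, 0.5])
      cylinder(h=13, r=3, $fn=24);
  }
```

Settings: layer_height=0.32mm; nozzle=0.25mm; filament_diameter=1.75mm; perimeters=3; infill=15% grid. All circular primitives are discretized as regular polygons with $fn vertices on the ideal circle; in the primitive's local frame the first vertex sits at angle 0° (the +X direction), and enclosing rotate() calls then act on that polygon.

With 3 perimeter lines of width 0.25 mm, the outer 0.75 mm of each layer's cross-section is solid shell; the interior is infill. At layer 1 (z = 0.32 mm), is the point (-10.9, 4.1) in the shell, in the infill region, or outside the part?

At z = 0.32 mm: the 22×28 cube contributes its full rectangle; the cylinder at (9.5, 6) is absent (z outside [11.5, 16.5]); the cube at (16, 16) is absent (z outside [2.5, 18.5]); the cylinder at (1, 11) does not reach this height (z outside [0.5, 13.5]); Taking the first minus the rest: none of the subtracted shapes is present at this height, so the 22×28 cube is unchanged — 1 connected region; (whole slice rotated 25° about Z — lengths, areas and connectivity unchanged). Overall, the cross-section is a single solid region. Undo the 25° rotation: the query point maps to (-8.146, 8.322) in the un-rotated model frame. The nearest boundary edge runs (0.00, 28.00)→(0.00, 0.00); distance from the point to it = 8.15 mm. The point is not inside any of the regions above, so it lies outside the cross-section (8.15 mm from the nearest boundary).

outside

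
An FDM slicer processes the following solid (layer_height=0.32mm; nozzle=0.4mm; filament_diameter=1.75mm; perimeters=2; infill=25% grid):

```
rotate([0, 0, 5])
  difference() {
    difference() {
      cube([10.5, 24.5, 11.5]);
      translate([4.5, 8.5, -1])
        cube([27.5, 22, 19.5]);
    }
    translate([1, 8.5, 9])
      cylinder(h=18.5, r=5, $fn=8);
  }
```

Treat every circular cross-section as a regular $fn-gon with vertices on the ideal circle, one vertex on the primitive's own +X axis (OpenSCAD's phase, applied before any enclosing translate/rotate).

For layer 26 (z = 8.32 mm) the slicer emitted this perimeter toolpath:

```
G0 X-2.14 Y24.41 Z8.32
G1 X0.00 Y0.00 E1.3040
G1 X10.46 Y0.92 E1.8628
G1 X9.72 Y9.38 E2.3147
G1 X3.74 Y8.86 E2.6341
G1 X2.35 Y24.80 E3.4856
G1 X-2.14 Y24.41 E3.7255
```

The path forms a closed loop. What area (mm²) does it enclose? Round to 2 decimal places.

Apply the shoelace formula to the sequence of (X, Y) vertices; enclosed area = 161.29 mm².

161.29 mm²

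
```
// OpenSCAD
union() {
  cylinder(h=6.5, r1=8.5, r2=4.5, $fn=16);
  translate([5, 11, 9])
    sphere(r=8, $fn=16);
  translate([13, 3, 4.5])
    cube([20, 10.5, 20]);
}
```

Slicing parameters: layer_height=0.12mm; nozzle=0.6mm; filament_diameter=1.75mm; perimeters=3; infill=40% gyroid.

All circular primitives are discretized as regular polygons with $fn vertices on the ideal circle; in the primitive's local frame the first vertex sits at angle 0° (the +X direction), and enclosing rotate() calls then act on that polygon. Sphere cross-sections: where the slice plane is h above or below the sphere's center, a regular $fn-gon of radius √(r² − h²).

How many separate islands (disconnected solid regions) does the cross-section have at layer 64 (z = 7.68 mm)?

2

At z = 7.68 mm: the cone is not intersected at this z (z outside [0, 6.5]); the r=8 sphere at (5, 11) contributes a regular 16-gon of circumradius √(8²−1.32²) = 7.890; the cube at (13, 3) is present — its section is the full 20×10.5 rectangle; Taking the union: the 2 present regions are separate (no shared area or edge), so areas and boundary lengths simply add and each stays a separate island — 2 connected regions. Overall, the cross-section has 2 separate islands. Island count = 2.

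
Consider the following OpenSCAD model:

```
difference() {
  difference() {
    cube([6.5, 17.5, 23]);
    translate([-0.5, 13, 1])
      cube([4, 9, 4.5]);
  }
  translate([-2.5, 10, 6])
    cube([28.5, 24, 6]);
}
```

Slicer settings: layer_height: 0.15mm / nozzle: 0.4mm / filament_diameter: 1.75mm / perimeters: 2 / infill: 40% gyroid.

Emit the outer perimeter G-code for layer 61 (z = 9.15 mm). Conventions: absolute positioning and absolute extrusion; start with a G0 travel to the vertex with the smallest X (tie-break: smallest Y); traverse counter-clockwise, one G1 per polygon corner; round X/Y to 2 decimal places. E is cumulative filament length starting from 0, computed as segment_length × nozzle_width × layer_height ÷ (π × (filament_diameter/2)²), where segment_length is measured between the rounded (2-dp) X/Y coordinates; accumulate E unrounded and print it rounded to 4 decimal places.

At z = 9.15 mm: the 6.5×17.5 cube contributes its full rectangle; the cube at (-0.5, 13) does not reach this height (z outside [1, 5.5]); Taking the first minus the rest: none of the subtracted shapes is present at this height, so the 6.5×17.5 cube is unchanged — 1 connected region; the 28.5×24 cube at (-2.5, 10) contributes its full rectangle; After the difference (first − rest): starting from that combined region, the 28.5×24 cube at (-2.5, 10) partially overlaps it — only the 48.75 mm² overlap (of its 684.00 mm²) is removed, clipping the outline — 1 connected region. The outline is a single polygon with 4 vertices. Extrusion per mm of travel: 0.4 × 0.15 / (π × 0.875²) = 0.024945. Accumulating E over each segment gives final E = 0.8232.

G0 X0.00 Y0.00 Z9.15
G1 X6.50 Y0.00 E0.1621
G1 X6.50 Y10.00 E0.4116
G1 X0.00 Y10.00 E0.5737
G1 X0.00 Y0.00 E0.8232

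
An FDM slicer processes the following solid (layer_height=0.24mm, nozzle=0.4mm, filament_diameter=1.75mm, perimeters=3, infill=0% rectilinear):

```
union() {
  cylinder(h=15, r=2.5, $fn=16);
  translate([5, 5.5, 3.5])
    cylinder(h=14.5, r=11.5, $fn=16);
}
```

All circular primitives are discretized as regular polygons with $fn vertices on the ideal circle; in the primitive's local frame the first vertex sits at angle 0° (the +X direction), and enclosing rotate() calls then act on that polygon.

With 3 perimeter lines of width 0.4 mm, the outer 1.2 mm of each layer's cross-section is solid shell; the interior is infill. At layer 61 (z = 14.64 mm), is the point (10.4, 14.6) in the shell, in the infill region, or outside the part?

At z = 14.64 mm: the r=2.5 cylinder contributes a regular 16-gon of circumradius 2.5; the cylinder at (5, 5.5): section is a regular 16-gon, circumradius r=11.5; Taking the union: the r=2.5 cylinder lies entirely inside the r=11.5 cylinder at (5, 5.5), so the union is just the r=11.5 cylinder at (5, 5.5) — 1 connected region. Overall, the cross-section is a single solid region. The nearest boundary edge runs (9.40, 16.12)→(13.13, 13.63); distance from the point to it = 0.71 mm. The point is inside the cross-section, 0.71 mm from the nearest boundary — within the 1.2 mm shell band (3 × 0.4).

shell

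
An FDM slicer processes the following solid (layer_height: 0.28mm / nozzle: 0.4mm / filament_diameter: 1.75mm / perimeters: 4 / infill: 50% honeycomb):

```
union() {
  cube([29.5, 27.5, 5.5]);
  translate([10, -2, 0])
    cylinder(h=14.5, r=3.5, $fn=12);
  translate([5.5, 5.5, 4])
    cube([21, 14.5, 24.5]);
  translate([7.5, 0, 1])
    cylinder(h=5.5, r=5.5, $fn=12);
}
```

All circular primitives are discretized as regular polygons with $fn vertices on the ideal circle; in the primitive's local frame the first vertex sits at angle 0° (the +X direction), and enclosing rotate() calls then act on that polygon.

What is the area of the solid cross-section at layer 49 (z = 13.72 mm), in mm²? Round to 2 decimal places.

341.25 mm²

At z = 13.72 mm: the cube is absent (z outside [0, 5.5]); the cylinder at (10, -2): section is a regular 12-gon, circumradius r=3.5 (area = (12/2)·3.500²·sin(360°/12) = 36.75 mm²); the cube at (5.5, 5.5) is present — its section is the full 21×14.5 rectangle (area 304.50 mm²); the cylinder at (7.5, 0) does not reach this height (z outside [1, 6.5]); Taking the union: the 2 present regions are separate (no shared area or edge), so areas and boundary lengths simply add and each stays a separate island — area = 341.25 mm². Overall, the cross-section has 2 separate islands. Net area = 341.25 mm².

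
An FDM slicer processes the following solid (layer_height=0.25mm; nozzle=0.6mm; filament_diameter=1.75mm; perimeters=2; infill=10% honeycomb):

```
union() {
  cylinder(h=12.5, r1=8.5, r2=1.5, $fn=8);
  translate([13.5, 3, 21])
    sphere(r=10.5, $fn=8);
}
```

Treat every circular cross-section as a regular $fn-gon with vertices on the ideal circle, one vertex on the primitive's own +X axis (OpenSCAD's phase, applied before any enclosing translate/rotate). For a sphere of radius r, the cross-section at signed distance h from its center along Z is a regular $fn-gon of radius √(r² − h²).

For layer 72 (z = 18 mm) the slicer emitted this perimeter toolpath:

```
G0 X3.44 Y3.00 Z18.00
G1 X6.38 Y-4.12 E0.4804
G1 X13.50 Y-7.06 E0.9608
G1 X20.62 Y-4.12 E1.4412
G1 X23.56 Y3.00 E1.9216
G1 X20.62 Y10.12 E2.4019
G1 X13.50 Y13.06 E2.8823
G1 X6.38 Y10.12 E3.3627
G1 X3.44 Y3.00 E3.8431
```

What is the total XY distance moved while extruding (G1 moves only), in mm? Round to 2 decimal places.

Sum the Euclidean lengths of each G1 segment: total = 61.62 mm.

61.62 mm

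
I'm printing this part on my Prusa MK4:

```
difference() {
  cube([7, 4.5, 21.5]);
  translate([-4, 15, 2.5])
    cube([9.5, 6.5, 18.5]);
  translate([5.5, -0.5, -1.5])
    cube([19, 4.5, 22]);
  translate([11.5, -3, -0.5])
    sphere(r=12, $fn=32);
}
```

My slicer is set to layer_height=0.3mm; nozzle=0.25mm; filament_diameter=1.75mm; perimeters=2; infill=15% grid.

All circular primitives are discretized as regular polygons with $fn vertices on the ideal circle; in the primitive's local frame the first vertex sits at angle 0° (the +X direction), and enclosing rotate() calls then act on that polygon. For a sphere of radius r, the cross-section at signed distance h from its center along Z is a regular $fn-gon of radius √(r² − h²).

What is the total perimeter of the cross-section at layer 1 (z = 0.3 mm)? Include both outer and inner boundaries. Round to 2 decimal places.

At z = 0.3 mm: the cube is present — its section is the full 7×4.5 rectangle (perimeter 23.00 mm); the cube at (-4, 15) is absent (z outside [2.5, 21]); the 19×4.5 cube at (5.5, -0.5) contributes its full rectangle (perimeter 47.00 mm); the r=12 sphere at (11.5, -3) contributes a regular 32-gon of circumradius √(12²−0.8²) = 11.973 (perimeter = 2·32·11.973·sin(180°/32) = 75.11 mm); After the difference (first − rest): starting from the 7×4.5 cube, the 19×4.5 cube at (5.5, -0.5) partially overlaps it — only the 6.00 mm² overlap (of its 85.50 mm²) is removed, clipping the outline; the r=12 sphere at (11.5, -3) partially overlaps it — only the 21.53 mm² overlap (of its 447.49 mm²) is removed, clipping the outline — boundary = 11.56 mm. Overall, the cross-section is a single solid region. Total boundary length (outer) = 11.56 mm.

11.56 mm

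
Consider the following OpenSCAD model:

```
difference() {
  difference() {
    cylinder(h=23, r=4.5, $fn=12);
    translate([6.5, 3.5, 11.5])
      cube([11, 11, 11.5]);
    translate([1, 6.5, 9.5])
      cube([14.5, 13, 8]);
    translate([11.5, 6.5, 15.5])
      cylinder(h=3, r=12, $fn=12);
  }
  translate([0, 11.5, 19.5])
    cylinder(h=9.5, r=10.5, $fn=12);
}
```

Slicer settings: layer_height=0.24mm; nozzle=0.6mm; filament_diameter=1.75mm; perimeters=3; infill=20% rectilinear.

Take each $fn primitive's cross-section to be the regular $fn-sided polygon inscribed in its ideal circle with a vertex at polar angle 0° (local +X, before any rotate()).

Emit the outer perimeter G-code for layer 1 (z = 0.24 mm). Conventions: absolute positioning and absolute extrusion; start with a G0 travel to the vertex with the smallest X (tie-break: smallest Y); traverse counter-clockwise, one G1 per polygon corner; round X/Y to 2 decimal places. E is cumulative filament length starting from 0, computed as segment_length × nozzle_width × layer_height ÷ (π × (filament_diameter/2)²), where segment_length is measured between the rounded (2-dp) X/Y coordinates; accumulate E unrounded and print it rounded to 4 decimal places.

At z = 0.24 mm: the r=4.5 cylinder gives a regular 12-gon of circumradius 4.5 (constant along its height); the cube at (6.5, 3.5) is absent (z outside [11.5, 23]); the cube at (1, 6.5) is not intersected at this z (z outside [9.5, 17.5]); the cylinder at (11.5, 6.5) is not intersected at this z (z outside [15.5, 18.5]); Subtracting the remaining from the first: none of the subtracted shapes is present at this height, so the r=4.5 cylinder is unchanged — 1 connected region; the cylinder at (0, 11.5) is not intersected at this z (z outside [19.5, 29]); After the difference (first − rest): none of the subtracted shapes is present at this height, so the result so far is unchanged — 1 connected region. The outline is a single polygon with 12 vertices. Extrusion per mm of travel: 0.6 × 0.24 / (π × 0.875²) = 0.059868. Accumulating E over each segment gives final E = 1.6741.

G0 X-4.50 Y0.00 Z0.24
G1 X-3.90 Y-2.25 E0.1394
G1 X-2.25 Y-3.90 E0.2791
G1 X0.00 Y-4.50 E0.4185
G1 X2.25 Y-3.90 E0.5579
G1 X3.90 Y-2.25 E0.6976
G1 X4.50 Y0.00 E0.8370
G1 X3.90 Y2.25 E0.9765
G1 X2.25 Y3.90 E1.1162
G1 X0.00 Y4.50 E1.2556
G1 X-2.25 Y3.90 E1.3950
G1 X-3.90 Y2.25 E1.5347
G1 X-4.50 Y0.00 E1.6741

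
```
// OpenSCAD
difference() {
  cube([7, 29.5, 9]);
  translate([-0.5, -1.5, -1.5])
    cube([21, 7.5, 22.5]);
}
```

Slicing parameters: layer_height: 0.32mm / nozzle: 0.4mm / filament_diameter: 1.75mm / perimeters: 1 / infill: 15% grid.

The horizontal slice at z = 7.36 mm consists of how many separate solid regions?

1

At z = 7.36 mm: the cube is present — its section is the full 7×29.5 rectangle; the cube at (-0.5, -1.5) is present — its section is the full 21×7.5 rectangle; Taking the first minus the rest: starting from the 7×29.5 cube, the 21×7.5 cube at (-0.5, -1.5) partially overlaps it — only the 42.00 mm² overlap (of its 157.50 mm²) is removed, clipping the outline — 1 connected region. The result has 1 disconnected region.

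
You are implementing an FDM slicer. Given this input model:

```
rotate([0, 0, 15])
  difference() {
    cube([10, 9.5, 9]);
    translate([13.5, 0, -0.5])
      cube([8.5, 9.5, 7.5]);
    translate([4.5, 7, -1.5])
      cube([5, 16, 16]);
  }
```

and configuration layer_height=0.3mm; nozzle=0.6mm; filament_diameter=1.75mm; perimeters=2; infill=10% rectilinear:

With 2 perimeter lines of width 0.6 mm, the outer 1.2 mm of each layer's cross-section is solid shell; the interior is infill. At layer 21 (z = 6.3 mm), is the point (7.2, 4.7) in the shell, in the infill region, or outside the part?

infill

At z = 6.3 mm: the cube (footprint 10×9.5) is included at this height; the cube at (13.5, 0) (footprint 8.5×9.5) is included at this height; the cube at (4.5, 7) is present — its section is the full 5×16 rectangle; Taking the first minus the rest: starting from the 10×9.5 cube, the 8.5×9.5 cube at (13.5, 0) misses the remaining region (no effect); the 5×16 cube at (4.5, 7) partially overlaps it — only the 12.50 mm² overlap (of its 80.00 mm²) is removed, clipping the outline — 1 connected region; (rotated 15° about Z; rotation is an isometry so areas/perimeters/island counts are preserved). Overall, the cross-section is a single solid region. Undo the 15° rotation: the query point maps to (8.171, 2.676) in the un-rotated model frame. The nearest boundary edge runs (10.00, 9.50)→(10.00, 0.00); distance from the point to it = 1.83 mm. The point is inside the cross-section and 1.83 mm from the nearest boundary — more than the 1.2 mm shell width (2 × 0.6), so it's in the infill interior.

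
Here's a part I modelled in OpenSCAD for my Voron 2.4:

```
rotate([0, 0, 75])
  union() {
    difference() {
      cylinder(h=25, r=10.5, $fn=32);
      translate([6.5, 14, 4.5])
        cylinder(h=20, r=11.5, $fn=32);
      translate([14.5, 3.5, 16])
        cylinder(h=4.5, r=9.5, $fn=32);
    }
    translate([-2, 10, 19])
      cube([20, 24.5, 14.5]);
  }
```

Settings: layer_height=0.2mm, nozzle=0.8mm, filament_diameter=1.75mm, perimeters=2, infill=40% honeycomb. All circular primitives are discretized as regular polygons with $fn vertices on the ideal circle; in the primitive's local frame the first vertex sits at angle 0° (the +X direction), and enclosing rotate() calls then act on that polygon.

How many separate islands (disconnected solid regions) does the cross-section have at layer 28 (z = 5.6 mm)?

At z = 5.6 mm: the r=10.5 cylinder contributes a regular 32-gon of circumradius 10.5; the r=11.5 cylinder at (6.5, 14) gives a regular 32-gon of circumradius 11.5 (constant along its height); the cylinder at (14.5, 3.5) does not reach this height (z outside [16, 20.5]); After the difference (first − rest): starting from the r=10.5 cylinder, the r=11.5 cylinder at (6.5, 14) partially overlaps it — only the 69.62 mm² overlap (of its 412.81 mm²) is removed, clipping the outline — 1 connected region; the cube at (-2, 10) does not reach this height (z outside [19, 33.5]); Merging all regions: only the result so far is present, so the union is just that shape — 1 connected region; (rotated 75° about Z; rotation is an isometry so areas/perimeters/island counts are preserved). Overall, the cross-section is a single solid region. Island count = 1.

1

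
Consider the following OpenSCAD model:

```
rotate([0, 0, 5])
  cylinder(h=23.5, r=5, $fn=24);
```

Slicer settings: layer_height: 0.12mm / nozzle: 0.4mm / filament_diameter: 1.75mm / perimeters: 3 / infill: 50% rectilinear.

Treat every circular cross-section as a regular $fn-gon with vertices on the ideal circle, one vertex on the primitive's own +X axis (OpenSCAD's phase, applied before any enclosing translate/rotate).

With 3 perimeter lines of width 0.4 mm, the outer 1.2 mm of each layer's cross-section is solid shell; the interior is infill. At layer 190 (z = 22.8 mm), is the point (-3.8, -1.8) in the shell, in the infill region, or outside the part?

At z = 22.8 mm: the cylinder: section is a regular 24-gon, circumradius r=5; (rotated 5° about Z; rotation is an isometry so areas/perimeters/island counts are preserved). Overall, the cross-section is a single solid region. Undo the 5° rotation: the query point maps to (-3.942, -1.462) in the un-rotated model frame. The nearest boundary edge runs (-4.83, -1.29)→(-4.33, -2.50); distance from the point to it = 0.76 mm. The point is inside the cross-section, 0.76 mm from the nearest boundary — within the 1.2 mm shell band (3 × 0.4).

shell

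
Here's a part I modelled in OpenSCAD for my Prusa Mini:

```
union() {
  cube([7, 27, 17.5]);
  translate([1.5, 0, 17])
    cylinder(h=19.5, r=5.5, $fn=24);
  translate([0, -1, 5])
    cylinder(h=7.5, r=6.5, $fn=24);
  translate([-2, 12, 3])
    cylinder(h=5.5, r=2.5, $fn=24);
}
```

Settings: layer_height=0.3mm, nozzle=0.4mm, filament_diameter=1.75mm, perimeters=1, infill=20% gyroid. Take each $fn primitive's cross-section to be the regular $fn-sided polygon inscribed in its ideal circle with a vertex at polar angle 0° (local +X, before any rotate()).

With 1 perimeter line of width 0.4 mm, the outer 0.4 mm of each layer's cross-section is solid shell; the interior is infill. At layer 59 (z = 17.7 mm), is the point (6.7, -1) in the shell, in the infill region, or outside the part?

At z = 17.7 mm: the cube is not intersected at this z (z outside [0, 17.5]); the r=5.5 cylinder at (1.5, 0) contributes a regular 24-gon of circumradius 5.5; the cylinder at (0, -1) is absent (z outside [5, 12.5]); the cylinder at (-2, 12) is absent (z outside [3, 8.5]); Taking the union: only the r=5.5 cylinder at (1.5, 0) is present, so the union is just that shape — 1 connected region. Overall, the cross-section is a single solid region. The nearest boundary edge runs (6.81, -1.42)→(7.00, 0.00); distance from the point to it = 0.17 mm. The point is inside the cross-section, 0.17 mm from the nearest boundary — within the 0.4 mm shell band (1 × 0.4).

shell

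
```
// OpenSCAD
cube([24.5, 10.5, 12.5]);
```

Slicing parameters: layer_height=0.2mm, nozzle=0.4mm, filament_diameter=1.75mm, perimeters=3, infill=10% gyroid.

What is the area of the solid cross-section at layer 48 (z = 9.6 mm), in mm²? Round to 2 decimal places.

257.25 mm²

At z = 9.6 mm: the cube (footprint 24.5×10.5) is included at this height (area 257.25 mm²). Overall, the cross-section is a single solid region. Net area = 257.25 mm².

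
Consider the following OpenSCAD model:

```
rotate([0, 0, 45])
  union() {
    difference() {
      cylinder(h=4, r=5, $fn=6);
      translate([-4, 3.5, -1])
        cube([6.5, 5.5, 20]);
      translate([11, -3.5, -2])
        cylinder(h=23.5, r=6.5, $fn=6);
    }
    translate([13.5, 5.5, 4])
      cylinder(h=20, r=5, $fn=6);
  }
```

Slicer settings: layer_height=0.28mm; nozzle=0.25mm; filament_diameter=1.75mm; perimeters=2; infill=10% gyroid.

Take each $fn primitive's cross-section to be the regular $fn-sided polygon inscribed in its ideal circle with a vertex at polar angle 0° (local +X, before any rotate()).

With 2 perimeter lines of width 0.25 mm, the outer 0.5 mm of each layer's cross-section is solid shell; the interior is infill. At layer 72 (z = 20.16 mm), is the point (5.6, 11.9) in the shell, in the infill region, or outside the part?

At z = 20.16 mm: the cylinder is not intersected at this z (z outside [0, 4]); the cube at (-4, 3.5) is not intersected at this z (z outside [-1, 19]); the r=6.5 cylinder at (11, -3.5) contributes a regular 6-gon of circumradius 6.5; Subtracting the remaining from the first: the first operand is absent here, so nothing remains; the r=5 cylinder at (13.5, 5.5) contributes a regular 6-gon of circumradius 5; Merging all regions: only the r=5 cylinder at (13.5, 5.5) is present, so the union is just that shape — 1 connected region; (whole slice rotated 45° about Z — lengths, areas and connectivity unchanged). Overall, the cross-section is a single solid region. Undo the 45° rotation: the query point maps to (12.374, 4.455) in the un-rotated model frame. The nearest boundary edge runs (8.50, 5.50)→(11.00, 1.17); distance from the point to it = 2.83 mm. The point is inside the cross-section and 2.83 mm from the nearest boundary — more than the 0.5 mm shell width (2 × 0.25), so it's in the infill interior.

infill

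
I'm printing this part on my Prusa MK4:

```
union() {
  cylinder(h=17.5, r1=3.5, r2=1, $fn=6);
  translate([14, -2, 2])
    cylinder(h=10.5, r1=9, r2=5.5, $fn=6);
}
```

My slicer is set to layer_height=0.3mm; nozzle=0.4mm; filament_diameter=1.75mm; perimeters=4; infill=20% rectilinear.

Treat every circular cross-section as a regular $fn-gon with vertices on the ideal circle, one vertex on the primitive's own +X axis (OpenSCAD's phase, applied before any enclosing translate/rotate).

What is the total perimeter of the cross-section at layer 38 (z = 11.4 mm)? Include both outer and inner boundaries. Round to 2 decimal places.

At z = 11.4 mm: the cone: at t=0.651 of its height the radius interpolates to r₁+(r₂−r₁)t = 1.871, giving a regular 6-gon of that circumradius (perimeter = 2·6·1.871·sin(180°/6) = 11.23 mm); the cone at (14, -2) contributes a regular 6-gon of circumradius 5.867 (interpolated between r1=9 and r2=5.5 at t=0.895) (perimeter = 2·6·5.867·sin(180°/6) = 35.20 mm); Combining (union): the 2 present regions are separate (no shared area or edge), so areas and boundary lengths simply add and each stays a separate island — boundary = 46.43 mm. Overall, the cross-section has 2 separate islands. Total boundary length (outer) = 46.43 mm.

46.43 mm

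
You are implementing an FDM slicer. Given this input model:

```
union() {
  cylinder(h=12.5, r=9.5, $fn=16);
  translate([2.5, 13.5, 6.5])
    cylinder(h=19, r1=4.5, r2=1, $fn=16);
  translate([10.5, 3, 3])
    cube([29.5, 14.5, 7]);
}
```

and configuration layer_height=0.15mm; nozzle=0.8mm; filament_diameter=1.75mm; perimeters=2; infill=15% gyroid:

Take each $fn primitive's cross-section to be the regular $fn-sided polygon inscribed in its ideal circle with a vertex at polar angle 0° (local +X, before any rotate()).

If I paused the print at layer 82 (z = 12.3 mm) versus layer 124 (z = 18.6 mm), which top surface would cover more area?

Layer 82 (z = 12.3): the r=9.5 cylinder gives a regular 16-gon of circumradius 9.5 (constant along its height) (area = (16/2)·9.500²·sin(360°/16) = 276.30 mm²); the cone at (2.5, 13.5) (r1=4.5→r2=1) has section circumradius 3.432 here — a regular 16-gon (area = (16/2)·3.432²·sin(360°/16) = 36.05 mm²); the cube at (10.5, 3) does not reach this height (z outside [3, 10]); Taking the union: the 2 present regions are separate (no shared area or edge), so areas and boundary lengths simply add and each stays a separate island — area = 312.35 mm². So its area = 312.35 mm². Layer 124 (z = 18.6): the cylinder is not intersected at this z (z outside [0, 12.5]); the cone at (2.5, 13.5) contributes a regular 16-gon of circumradius 2.271 (interpolated between r1=4.5 and r2=1 at t=0.637) (area = (16/2)·2.271²·sin(360°/16) = 15.79 mm²); the cube at (10.5, 3) is absent (z outside [3, 10]); Taking the union: only the cone at (2.5, 13.5) is present, so the union is just that shape — area = 15.79 mm². So its area = 15.79 mm². Layer 82 is larger (312.35 vs 15.79 mm²).

layer 82 (z = 12.3 mm)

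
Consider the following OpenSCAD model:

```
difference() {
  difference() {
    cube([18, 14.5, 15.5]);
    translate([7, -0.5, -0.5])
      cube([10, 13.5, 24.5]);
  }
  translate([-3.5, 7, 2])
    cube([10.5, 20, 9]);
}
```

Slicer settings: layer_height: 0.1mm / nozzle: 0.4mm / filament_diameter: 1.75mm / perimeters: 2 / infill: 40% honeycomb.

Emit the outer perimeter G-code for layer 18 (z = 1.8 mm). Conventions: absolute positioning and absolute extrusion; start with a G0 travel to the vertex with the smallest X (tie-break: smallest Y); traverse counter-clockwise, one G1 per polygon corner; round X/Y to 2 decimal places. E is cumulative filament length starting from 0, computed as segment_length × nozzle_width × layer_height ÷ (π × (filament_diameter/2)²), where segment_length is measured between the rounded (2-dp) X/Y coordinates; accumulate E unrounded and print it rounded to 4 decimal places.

G0 X0.00 Y0.00 Z1.80
G1 X7.00 Y0.00 E0.1164
G1 X7.00 Y13.00 E0.3326
G1 X17.00 Y13.00 E0.4989
G1 X17.00 Y0.00 E0.7151
G1 X18.00 Y0.00 E0.7317
G1 X18.00 Y14.50 E0.9729
G1 X0.00 Y14.50 E1.2722
G1 X0.00 Y0.00 E1.5133

At z = 1.8 mm: the cube (footprint 18×14.5) is included at this height; the cube at (7, -0.5) is present — its section is the full 10×13.5 rectangle; Subtracting the remaining from the first: starting from the 18×14.5 cube, the 10×13.5 cube at (7, -0.5) partially overlaps it — only the 130.00 mm² overlap (of its 135.00 mm²) is removed, clipping the outline — 1 connected region; the cube at (-3.5, 7) does not reach this height (z outside [2, 11]); Taking the first minus the rest: none of the subtracted shapes is present at this height, so that combined region is unchanged — 1 connected region. The outline is a single polygon with 8 vertices. Extrusion per mm of travel: 0.4 × 0.1 / (π × 0.875²) = 0.016630. Accumulating E over each segment gives final E = 1.5133.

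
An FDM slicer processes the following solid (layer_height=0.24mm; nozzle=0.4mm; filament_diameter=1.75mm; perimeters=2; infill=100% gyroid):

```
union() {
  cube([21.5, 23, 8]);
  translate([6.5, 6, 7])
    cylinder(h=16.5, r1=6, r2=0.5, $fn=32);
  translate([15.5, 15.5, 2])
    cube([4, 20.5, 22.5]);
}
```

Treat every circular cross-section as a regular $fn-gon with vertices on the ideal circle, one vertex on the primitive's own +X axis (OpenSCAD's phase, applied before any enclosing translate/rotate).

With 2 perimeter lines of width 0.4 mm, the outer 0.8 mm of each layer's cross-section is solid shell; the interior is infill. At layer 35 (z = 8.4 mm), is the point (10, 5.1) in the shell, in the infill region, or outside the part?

infill

At z = 8.4 mm: the cube is not intersected at this z (z outside [0, 8]); the cone at (6.5, 6) (r1=6→r2=0.5) has section circumradius 5.533 here — a regular 32-gon; the cube at (15.5, 15.5) (footprint 4×20.5) is included at this height; Merging all regions: the 2 present regions are separate (no shared area or edge), so areas and boundary lengths simply add and each stays a separate island — 2 connected regions. Overall, the cross-section has 2 separate islands. The nearest boundary edge runs (11.93, 4.92)→(11.61, 3.88); distance from the point to it = 1.90 mm. (Shell/infill is judged within the island containing the point — the largest one.) The point is inside the cross-section and 1.90 mm from the nearest boundary — more than the 0.8 mm shell width (2 × 0.4), so it's in the infill interior.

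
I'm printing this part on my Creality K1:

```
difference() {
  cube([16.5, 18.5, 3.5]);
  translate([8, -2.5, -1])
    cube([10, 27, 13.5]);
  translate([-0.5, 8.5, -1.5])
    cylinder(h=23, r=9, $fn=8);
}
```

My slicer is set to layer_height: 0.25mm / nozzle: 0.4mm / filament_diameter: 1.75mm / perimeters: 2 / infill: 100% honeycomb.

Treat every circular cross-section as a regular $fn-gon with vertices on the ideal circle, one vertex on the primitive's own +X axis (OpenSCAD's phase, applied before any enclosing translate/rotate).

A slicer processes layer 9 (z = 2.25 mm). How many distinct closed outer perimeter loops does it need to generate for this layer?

2

At z = 2.25 mm: the cube is present — its section is the full 16.5×18.5 rectangle; the 10×27 cube at (8, -2.5) contributes its full rectangle; the cylinder at (-0.5, 8.5): section is a regular 8-gon, circumradius r=9; Subtracting the remaining from the first: starting from the 16.5×18.5 cube, the 10×27 cube at (8, -2.5) partially overlaps it — only the 157.25 mm² overlap (of its 270.00 mm²) is removed, clipping the outline; the r=9 cylinder at (-0.5, 8.5) partially overlaps it — only the 104.95 mm² overlap (of its 229.10 mm²) is removed, clipping the outline — 2 connected regions. The result has 2 disconnected regions.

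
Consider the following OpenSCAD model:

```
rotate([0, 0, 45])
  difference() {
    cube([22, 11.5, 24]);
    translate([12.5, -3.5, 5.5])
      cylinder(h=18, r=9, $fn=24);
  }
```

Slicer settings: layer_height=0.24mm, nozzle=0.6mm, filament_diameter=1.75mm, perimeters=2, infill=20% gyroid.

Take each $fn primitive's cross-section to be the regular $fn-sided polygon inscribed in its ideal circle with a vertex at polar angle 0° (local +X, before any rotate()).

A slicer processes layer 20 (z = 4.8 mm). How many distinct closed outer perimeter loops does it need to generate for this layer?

At z = 4.8 mm: the 22×11.5 cube contributes its full rectangle; the cylinder at (12.5, -3.5) does not reach this height (z outside [5.5, 23.5]); Subtracting the remaining from the first: none of the subtracted shapes is present at this height, so the 22×11.5 cube is unchanged — 1 connected region; (whole slice rotated 45° about Z — lengths, areas and connectivity unchanged). The result has 1 disconnected region.

1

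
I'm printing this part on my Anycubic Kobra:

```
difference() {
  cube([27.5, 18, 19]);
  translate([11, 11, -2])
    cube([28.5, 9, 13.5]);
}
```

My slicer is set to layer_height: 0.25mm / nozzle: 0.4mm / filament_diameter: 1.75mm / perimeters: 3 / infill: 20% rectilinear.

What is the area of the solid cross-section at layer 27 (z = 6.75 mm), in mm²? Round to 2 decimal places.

At z = 6.75 mm: the cube (footprint 27.5×18) is included at this height (area 495.00 mm²); the 28.5×9 cube at (11, 11) contributes its full rectangle (area 256.50 mm²); Subtracting the remaining from the first: starting from the 27.5×18 cube (495.00 mm²), the 28.5×9 cube at (11, 11) partially overlaps it — only the 115.50 mm² overlap (of its 256.50 mm²) is removed, clipping the outline — area = 379.50 mm². Overall, the cross-section is a single solid region. Net area = 379.50 mm².

379.50 mm²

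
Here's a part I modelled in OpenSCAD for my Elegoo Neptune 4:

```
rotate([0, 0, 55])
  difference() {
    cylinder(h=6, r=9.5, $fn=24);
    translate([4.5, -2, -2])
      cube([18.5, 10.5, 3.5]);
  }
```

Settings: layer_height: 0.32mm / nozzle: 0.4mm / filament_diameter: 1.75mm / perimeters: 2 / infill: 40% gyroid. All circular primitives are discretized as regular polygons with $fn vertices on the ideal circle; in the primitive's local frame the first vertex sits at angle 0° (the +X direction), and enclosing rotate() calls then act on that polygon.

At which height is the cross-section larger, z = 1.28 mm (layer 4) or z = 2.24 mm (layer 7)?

Layer 4 (z = 1.28): the cylinder: section is a regular 24-gon, circumradius r=9.5 (area = (24/2)·9.500²·sin(360°/24) = 280.30 mm²); the 18.5×10.5 cube at (4.5, -2) contributes its full rectangle (area 194.25 mm²); Subtracting the remaining from the first: starting from the r=9.5 cylinder (280.30 mm²), the 18.5×10.5 cube at (4.5, -2) partially overlaps it — only the 38.98 mm² overlap (of its 194.25 mm²) is removed, clipping the outline — area = 241.32 mm²; (whole slice rotated 55° about Z — lengths, areas and connectivity unchanged). So its area = 241.32 mm². Layer 7 (z = 2.24): the cylinder: section is a regular 24-gon, circumradius r=9.5 (area = (24/2)·9.500²·sin(360°/24) = 280.30 mm²); the cube at (4.5, -2) is not intersected at this z (z outside [-2, 1.5]); After the difference (first − rest): none of the subtracted shapes is present at this height, so the r=9.5 cylinder is unchanged — area = 280.30 mm²; (whole slice rotated 55° about Z — lengths, areas and connectivity unchanged). So its area = 280.30 mm². Layer 7 is larger (280.30 vs 241.32 mm²).

layer 7 (z = 2.24 mm)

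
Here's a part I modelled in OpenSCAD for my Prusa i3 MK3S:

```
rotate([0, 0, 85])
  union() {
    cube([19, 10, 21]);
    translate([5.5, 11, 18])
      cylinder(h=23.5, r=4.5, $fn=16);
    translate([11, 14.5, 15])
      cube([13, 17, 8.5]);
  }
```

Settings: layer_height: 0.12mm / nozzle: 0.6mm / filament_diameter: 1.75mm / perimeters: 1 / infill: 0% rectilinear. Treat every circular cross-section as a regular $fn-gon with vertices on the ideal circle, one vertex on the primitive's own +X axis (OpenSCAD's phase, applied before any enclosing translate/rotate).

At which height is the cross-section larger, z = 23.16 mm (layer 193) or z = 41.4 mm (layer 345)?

layer 193 (z = 23.16 mm)

Layer 193 (z = 23.16): the cube is not intersected at this z (z outside [0, 21]); the r=4.5 cylinder at (5.5, 11) gives a regular 16-gon of circumradius 4.5 (constant along its height) (area = (16/2)·4.500²·sin(360°/16) = 61.99 mm²); the 13×17 cube at (11, 14.5) contributes its full rectangle (area 221.00 mm²); Combining (union): the 2 present regions are separate (no shared area or edge), so areas and boundary lengths simply add and each stays a separate island — area = 282.99 mm²; (whole slice rotated 85° about Z — lengths, areas and connectivity unchanged). So its area = 282.99 mm². Layer 345 (z = 41.4): the cube is absent (z outside [0, 21]); the r=4.5 cylinder at (5.5, 11) contributes a regular 16-gon of circumradius 4.5 (area = (16/2)·4.500²·sin(360°/16) = 61.99 mm²); the cube at (11, 14.5) is not intersected at this z (z outside [15, 23.5]); Combining (union): only the r=4.5 cylinder at (5.5, 11) is present, so the union is just that shape — area = 61.99 mm²; (rotated 85° about Z; rotation is an isometry so areas/perimeters/island counts are preserved). So its area = 61.99 mm². Layer 193 is larger (282.99 vs 61.99 mm²).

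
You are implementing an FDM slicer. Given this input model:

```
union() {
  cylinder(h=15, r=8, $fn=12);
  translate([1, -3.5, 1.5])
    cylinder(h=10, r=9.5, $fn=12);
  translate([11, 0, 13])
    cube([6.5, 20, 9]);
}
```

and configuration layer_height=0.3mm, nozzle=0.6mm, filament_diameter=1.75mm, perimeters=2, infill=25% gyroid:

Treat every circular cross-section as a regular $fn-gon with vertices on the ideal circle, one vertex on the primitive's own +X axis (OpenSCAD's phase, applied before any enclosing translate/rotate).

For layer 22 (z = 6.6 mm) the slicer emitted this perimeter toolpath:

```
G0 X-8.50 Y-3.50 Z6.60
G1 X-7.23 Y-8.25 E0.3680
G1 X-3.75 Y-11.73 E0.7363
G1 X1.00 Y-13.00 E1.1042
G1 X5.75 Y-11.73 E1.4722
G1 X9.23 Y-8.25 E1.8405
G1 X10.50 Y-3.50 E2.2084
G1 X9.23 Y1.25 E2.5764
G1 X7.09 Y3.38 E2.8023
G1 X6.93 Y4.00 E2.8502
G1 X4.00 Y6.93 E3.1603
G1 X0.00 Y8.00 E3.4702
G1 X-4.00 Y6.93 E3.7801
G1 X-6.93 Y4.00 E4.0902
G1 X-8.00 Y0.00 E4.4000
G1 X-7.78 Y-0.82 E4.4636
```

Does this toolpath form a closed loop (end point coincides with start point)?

no

Start point (G0): (-8.50, -3.50). End point (last G1): the path does not return to the start — open.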